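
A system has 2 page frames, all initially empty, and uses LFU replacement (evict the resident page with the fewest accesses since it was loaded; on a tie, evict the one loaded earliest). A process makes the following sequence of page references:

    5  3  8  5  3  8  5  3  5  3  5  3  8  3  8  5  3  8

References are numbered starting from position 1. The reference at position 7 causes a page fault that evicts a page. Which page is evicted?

pos 1: 5: fault, frames (5)
pos 2: 3: fault, frames (5 3)
pos 3: 8: fault, evict 5, frames (3 8)
pos 4: 5: fault, evict 3, frames (8 5)
pos 5: 3: fault, evict 8, frames (5 3)
pos 6: 8: fault, evict 5, frames (3 8)
pos 7: 5: fault, evict 3, frames (8 5)
At position 7, page 3 is evicted.

3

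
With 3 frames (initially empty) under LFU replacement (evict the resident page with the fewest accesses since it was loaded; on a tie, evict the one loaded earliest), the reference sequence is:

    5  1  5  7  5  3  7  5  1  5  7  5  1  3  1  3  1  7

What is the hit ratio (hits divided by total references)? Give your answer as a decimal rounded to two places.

5: fault, frames (5)
1: fault, frames (5 1)
5: hit
7: fault, frames (5 1 7)
5: hit
3: fault, evict 1, frames (5 7 3)
7: hit
5: hit
1: fault, evict 3, frames (5 7 1)
5: hit
7: hit
5: hit
1: hit
3: fault, evict 1, frames (5 7 3)
1: fault, evict 3, frames (5 7 1)
3: fault, evict 1, frames (5 7 3)
1: fault, evict 3, frames (5 7 1)
7: hit
Hits: 9 of 18 references → 9/18 = 0.5000.

0.50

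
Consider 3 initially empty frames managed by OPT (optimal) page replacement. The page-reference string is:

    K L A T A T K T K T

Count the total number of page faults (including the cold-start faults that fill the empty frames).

4

K -> miss, frames {K}
L -> miss, frames {K,L}
A -> miss, frames {K,L,A}
T -> miss, evict L, frames {K,A,T}
A -> hit
T -> hit
K -> hit
T -> hit
K -> hit
T -> hit
Page faults: 4.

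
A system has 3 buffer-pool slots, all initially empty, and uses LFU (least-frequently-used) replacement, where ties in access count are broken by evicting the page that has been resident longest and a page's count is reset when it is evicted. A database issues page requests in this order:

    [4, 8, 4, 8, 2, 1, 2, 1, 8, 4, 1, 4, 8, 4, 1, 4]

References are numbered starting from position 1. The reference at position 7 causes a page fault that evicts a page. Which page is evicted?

pos 1: 4: fault, frames {4}
pos 2: 8: fault, frames {4,8}
pos 3: 4: hit
pos 4: 8: hit
pos 5: 2: fault, frames {4,8,2}
pos 6: 1: fault, evict 2, frames {4,8,1}
pos 7: 2: fault, evict 1, frames {4,8,2}
At position 7, page 1 is evicted.

1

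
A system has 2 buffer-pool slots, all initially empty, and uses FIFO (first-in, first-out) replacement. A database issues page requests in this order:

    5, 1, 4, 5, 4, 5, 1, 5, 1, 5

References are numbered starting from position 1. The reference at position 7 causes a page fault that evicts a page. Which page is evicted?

pos 1: 5 → miss, frames [5]
pos 2: 1 → miss, frames [5, 1]
pos 3: 4 → miss, evict 5, frames [1, 4]
pos 4: 5 → miss, evict 1, frames [4, 5]
pos 5: 4 → hit
pos 6: 5 → hit
pos 7: 1 → miss, evict 4, frames [5, 1]
At position 7, page 4 is evicted.

4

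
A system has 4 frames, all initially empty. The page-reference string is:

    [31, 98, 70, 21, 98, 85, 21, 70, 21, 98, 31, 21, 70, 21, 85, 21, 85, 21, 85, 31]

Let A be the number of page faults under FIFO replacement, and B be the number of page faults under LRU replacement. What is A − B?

Under FIFO: F F F F . F . . . . F . . . . . . . . . → 6 faults.
Under LRU: F F F F . F . . . . F . . . F . . . . . → 7 faults.
A − B = 6 − 7 = -1.

-1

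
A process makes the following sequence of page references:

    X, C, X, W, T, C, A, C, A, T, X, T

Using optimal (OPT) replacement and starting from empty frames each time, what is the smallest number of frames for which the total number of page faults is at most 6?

3

f=1: 12 faults
f=2: 7 faults
f=3: 6 faults
f=4: 5 faults
f=5: 5 faults
Smallest f with faults ≤ 6 is 3.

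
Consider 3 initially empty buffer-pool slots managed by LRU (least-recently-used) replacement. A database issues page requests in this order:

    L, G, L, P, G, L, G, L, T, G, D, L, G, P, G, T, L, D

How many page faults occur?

L: miss, frames (L)
G: miss, frames (L G)
L: hit
P: miss, frames (G L P)
G: hit
L: hit
G: hit
L: hit
T: miss, evict P, frames (G L T)
G: hit
D: miss, evict L, frames (T G D)
L: miss, evict T, frames (G D L)
G: hit
P: miss, evict D, frames (L G P)
G: hit
T: miss, evict L, frames (P G T)
L: miss, evict P, frames (G T L)
D: miss, evict G, frames (T L D)
Page faults: 10.

10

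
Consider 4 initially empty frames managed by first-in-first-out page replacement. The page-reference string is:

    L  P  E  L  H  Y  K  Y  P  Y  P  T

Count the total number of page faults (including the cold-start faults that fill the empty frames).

8

L: fault, frames {L}
P: fault, frames {L,P}
E: fault, frames {L,P,E}
L: hit
H: fault, frames {L,P,E,H}
Y: fault, evict L, frames {P,E,H,Y}
K: fault, evict P, frames {E,H,Y,K}
Y: hit
P: fault, evict E, frames {H,Y,K,P}
Y: hit
P: hit
T: fault, evict H, frames {Y,K,P,T}
Page faults: 8.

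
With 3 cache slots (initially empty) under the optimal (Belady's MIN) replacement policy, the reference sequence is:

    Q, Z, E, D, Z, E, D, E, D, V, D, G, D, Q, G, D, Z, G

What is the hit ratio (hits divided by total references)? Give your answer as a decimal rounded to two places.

0.56

Q -> miss, frames {Q}
Z -> miss, frames {Q,Z}
E -> miss, frames {Q,Z,E}
D -> miss, evict Q, frames {Z,E,D}
Z -> hit
E -> hit
D -> hit
E -> hit
D -> hit
V -> miss, evict E, frames {Z,D,V}
D -> hit
G -> miss, evict V, frames {Z,D,G}
D -> hit
Q -> miss, evict Z, frames {D,G,Q}
G -> hit
D -> hit
Z -> miss, evict Q, frames {D,G,Z}
G -> hit
Hits: 10 of 18 references → 10/18 = 0.5556.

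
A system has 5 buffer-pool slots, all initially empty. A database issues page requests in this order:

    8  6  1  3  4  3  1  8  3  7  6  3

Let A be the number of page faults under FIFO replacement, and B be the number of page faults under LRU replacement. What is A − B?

-1

Under FIFO: F F F F F . . . . F . . → 6 faults.
Under LRU: F F F F F . . . . F F . → 7 faults.
A − B = 6 − 7 = -1.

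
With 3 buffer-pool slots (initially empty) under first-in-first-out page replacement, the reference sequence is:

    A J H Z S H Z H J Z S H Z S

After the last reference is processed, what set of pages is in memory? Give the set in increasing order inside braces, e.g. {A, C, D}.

A: fault, frames [A]
J: fault, frames [A, J]
H: fault, frames [A, J, H]
Z: fault, evict A, frames [J, H, Z]
S: fault, evict J, frames [H, Z, S]
H: hit
Z: hit
H: hit
J: fault, evict H, frames [Z, S, J]
Z: hit
S: hit
H: fault, evict Z, frames [S, J, H]
Z: fault, evict S, frames [J, H, Z]
S: fault, evict J, frames [H, Z, S]

{H, S, Z}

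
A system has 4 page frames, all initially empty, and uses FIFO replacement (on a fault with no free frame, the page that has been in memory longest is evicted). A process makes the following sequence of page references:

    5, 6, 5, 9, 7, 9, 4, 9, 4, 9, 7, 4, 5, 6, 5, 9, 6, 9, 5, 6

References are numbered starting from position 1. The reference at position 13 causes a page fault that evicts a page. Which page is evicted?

pos 1: 5 → miss, frames [5]
pos 2: 6 → miss, frames [5, 6]
pos 3: 5 → hit
pos 4: 9 → miss, frames [5, 6, 9]
pos 5: 7 → miss, frames [5, 6, 9, 7]
pos 6: 9 → hit
pos 7: 4 → miss, evict 5, frames [6, 9, 7, 4]
pos 8: 9 → hit
pos 9: 4 → hit
pos 10: 9 → hit
pos 11: 7 → hit
pos 12: 4 → hit
pos 13: 5 → miss, evict 6, frames [9, 7, 4, 5]
At position 13, page 6 is evicted.

6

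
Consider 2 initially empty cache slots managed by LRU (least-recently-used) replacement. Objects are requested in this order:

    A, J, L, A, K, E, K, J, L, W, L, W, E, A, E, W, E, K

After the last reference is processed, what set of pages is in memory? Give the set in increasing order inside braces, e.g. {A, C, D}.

{E, K}

A: fault, frames {A}
J: fault, frames {A,J}
L: fault, evict A, frames {J,L}
A: fault, evict J, frames {L,A}
K: fault, evict L, frames {A,K}
E: fault, evict A, frames {K,E}
K: hit
J: fault, evict E, frames {K,J}
L: fault, evict K, frames {J,L}
W: fault, evict J, frames {L,W}
L: hit
W: hit
E: fault, evict L, frames {W,E}
A: fault, evict W, frames {E,A}
E: hit
W: fault, evict A, frames {E,W}
E: hit
K: fault, evict W, frames {E,K}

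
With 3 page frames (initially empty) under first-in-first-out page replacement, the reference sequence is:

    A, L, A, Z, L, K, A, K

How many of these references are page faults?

5

A -> fault, frames (A)
L -> fault, frames (A L)
A -> hit
Z -> fault, frames (A L Z)
L -> hit
K -> fault, evict A, frames (L Z K)
A -> fault, evict L, frames (Z K A)
K -> hit
Page faults: 5.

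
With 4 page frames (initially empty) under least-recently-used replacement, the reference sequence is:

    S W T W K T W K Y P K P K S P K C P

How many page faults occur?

S: fault, frames {S}
W: fault, frames {S,W}
T: fault, frames {S,W,T}
W: hit
K: fault, frames {S,T,W,K}
T: hit
W: hit
K: hit
Y: fault, evict S, frames {T,W,K,Y}
P: fault, evict T, frames {W,K,Y,P}
K: hit
P: hit
K: hit
S: fault, evict W, frames {Y,P,K,S}
P: hit
K: hit
C: fault, evict Y, frames {S,P,K,C}
P: hit
Page faults: 8.

8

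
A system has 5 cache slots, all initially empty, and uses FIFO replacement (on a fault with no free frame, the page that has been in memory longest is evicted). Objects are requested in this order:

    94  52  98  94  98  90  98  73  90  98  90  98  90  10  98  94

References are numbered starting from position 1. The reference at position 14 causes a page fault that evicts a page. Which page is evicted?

94

pos 1: 94: miss, frames {94}
pos 2: 52: miss, frames {94,52}
pos 3: 98: miss, frames {94,52,98}
pos 4: 94: hit
pos 5: 98: hit
pos 6: 90: miss, frames {94,52,98,90}
pos 7: 98: hit
pos 8: 73: miss, frames {94,52,98,90,73}
pos 9: 90: hit
pos 10: 98: hit
pos 11: 90: hit
pos 12: 98: hit
pos 13: 90: hit
pos 14: 10: miss, evict 94, frames {52,98,90,73,10}
At position 14, page 94 is evicted.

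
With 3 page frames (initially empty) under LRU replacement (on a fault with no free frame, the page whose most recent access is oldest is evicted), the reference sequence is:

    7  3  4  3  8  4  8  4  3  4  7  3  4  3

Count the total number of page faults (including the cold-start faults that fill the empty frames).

5

7 → miss, frames (7)
3 → miss, frames (7 3)
4 → miss, frames (7 3 4)
3 → hit
8 → miss, evict 7, frames (4 3 8)
4 → hit
8 → hit
4 → hit
3 → hit
4 → hit
7 → miss, evict 8, frames (3 4 7)
3 → hit
4 → hit
3 → hit
Page faults: 5.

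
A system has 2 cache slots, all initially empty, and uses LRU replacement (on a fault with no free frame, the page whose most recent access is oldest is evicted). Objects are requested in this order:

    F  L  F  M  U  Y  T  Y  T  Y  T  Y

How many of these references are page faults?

F -> fault, frames {F}
L -> fault, frames {F,L}
F -> hit
M -> fault, evict L, frames {F,M}
U -> fault, evict F, frames {M,U}
Y -> fault, evict M, frames {U,Y}
T -> fault, evict U, frames {Y,T}
Y -> hit
T -> hit
Y -> hit
T -> hit
Y -> hit
Page faults: 6.

6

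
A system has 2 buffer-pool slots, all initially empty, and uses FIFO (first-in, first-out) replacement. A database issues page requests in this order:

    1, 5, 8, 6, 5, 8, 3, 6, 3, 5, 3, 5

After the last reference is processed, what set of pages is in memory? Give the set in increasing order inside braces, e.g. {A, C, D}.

{3, 5}

1 -> fault, frames (1)
5 -> fault, frames (1 5)
8 -> fault, evict 1, frames (5 8)
6 -> fault, evict 5, frames (8 6)
5 -> fault, evict 8, frames (6 5)
8 -> fault, evict 6, frames (5 8)
3 -> fault, evict 5, frames (8 3)
6 -> fault, evict 8, frames (3 6)
3 -> hit
5 -> fault, evict 3, frames (6 5)
3 -> fault, evict 6, frames (5 3)
5 -> hit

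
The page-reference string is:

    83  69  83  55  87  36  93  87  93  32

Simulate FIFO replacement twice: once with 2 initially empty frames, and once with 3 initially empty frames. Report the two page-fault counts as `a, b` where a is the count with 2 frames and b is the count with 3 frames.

2 frames: F F . F F F F F . F → 8 faults.
3 frames: F F . F F F F . . F → 7 faults.
7 < 8: adding a frame reduced faults, as is typical.

8, 7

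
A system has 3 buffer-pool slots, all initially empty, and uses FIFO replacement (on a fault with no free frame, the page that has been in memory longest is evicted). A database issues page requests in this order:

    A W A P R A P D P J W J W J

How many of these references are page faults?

9

A -> miss, frames [A]
W -> miss, frames [A, W]
A -> hit
P -> miss, frames [A, W, P]
R -> miss, evict A, frames [W, P, R]
A -> miss, evict W, frames [P, R, A]
P -> hit
D -> miss, evict P, frames [R, A, D]
P -> miss, evict R, frames [A, D, P]
J -> miss, evict A, frames [D, P, J]
W -> miss, evict D, frames [P, J, W]
J -> hit
W -> hit
J -> hit
Page faults: 9.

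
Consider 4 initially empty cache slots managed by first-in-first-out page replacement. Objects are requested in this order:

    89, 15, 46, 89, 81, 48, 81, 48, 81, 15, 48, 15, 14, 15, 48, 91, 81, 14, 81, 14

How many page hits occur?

11

89 → fault, frames (89)
15 → fault, frames (89 15)
46 → fault, frames (89 15 46)
89 → hit
81 → fault, frames (89 15 46 81)
48 → fault, evict 89, frames (15 46 81 48)
81 → hit
48 → hit
81 → hit
15 → hit
48 → hit
15 → hit
14 → fault, evict 15, frames (46 81 48 14)
15 → fault, evict 46, frames (81 48 14 15)
48 → hit
91 → fault, evict 81, frames (48 14 15 91)
81 → fault, evict 48, frames (14 15 91 81)
14 → hit
81 → hit
14 → hit
Hits: 11.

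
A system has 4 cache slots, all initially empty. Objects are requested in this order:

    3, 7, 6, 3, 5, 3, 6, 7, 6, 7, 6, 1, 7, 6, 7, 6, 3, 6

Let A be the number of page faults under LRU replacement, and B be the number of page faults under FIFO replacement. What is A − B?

-1

Under LRU: F F F . F . . . . . . F . . . . . . → 5 faults.
Under FIFO: F F F . F . . . . . . F . . . . F . → 6 faults.
A − B = 5 − 6 = -1.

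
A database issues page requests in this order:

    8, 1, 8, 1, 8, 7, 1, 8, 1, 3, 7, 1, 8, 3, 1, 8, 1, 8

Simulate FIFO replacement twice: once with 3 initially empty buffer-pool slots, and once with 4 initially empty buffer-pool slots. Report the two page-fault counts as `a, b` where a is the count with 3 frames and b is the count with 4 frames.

3 frames: F F . . . F . . . F . . F . F . . . → 6 faults.
4 frames: F F . . . F . . . F . . . . . . . . → 4 faults.
4 < 6: adding a frame reduced faults, as is typical.

6, 4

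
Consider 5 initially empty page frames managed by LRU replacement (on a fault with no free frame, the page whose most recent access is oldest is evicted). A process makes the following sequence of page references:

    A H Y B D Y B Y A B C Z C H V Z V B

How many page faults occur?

A -> fault, frames {A}
H -> fault, frames {A,H}
Y -> fault, frames {A,H,Y}
B -> fault, frames {A,H,Y,B}
D -> fault, frames {A,H,Y,B,D}
Y -> hit
B -> hit
Y -> hit
A -> hit
B -> hit
C -> fault, evict H, frames {D,Y,A,B,C}
Z -> fault, evict D, frames {Y,A,B,C,Z}
C -> hit
H -> fault, evict Y, frames {A,B,Z,C,H}
V -> fault, evict A, frames {B,Z,C,H,V}
Z -> hit
V -> hit
B -> hit
Page faults: 9.

9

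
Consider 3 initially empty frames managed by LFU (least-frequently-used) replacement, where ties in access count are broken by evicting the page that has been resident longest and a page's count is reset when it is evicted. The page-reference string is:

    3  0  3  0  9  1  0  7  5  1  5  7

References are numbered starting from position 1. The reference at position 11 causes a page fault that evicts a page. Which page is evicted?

1

pos 1: 3 -> miss, frames (3)
pos 2: 0 -> miss, frames (3 0)
pos 3: 3 -> hit
pos 4: 0 -> hit
pos 5: 9 -> miss, frames (3 0 9)
pos 6: 1 -> miss, evict 9, frames (3 0 1)
pos 7: 0 -> hit
pos 8: 7 -> miss, evict 1, frames (3 0 7)
pos 9: 5 -> miss, evict 7, frames (3 0 5)
pos 10: 1 -> miss, evict 5, frames (3 0 1)
pos 11: 5 -> miss, evict 1, frames (3 0 5)
At position 11, page 1 is evicted.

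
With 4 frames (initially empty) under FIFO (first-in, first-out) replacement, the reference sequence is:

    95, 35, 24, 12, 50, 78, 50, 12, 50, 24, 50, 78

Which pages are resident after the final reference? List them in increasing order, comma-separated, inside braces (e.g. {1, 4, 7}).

95 -> miss, frames [95]
35 -> miss, frames [95, 35]
24 -> miss, frames [95, 35, 24]
12 -> miss, frames [95, 35, 24, 12]
50 -> miss, evict 95, frames [35, 24, 12, 50]
78 -> miss, evict 35, frames [24, 12, 50, 78]
50 -> hit
12 -> hit
50 -> hit
24 -> hit
50 -> hit
78 -> hit

{12, 24, 50, 78}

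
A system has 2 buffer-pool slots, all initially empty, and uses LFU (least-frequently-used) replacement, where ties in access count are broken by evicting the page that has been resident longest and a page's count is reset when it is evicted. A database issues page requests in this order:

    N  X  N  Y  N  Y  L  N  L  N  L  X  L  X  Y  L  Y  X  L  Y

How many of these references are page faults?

N: fault, frames [N]
X: fault, frames [N, X]
N: hit
Y: fault, evict X, frames [N, Y]
N: hit
Y: hit
L: fault, evict Y, frames [N, L]
N: hit
L: hit
N: hit
L: hit
X: fault, evict L, frames [N, X]
L: fault, evict X, frames [N, L]
X: fault, evict L, frames [N, X]
Y: fault, evict X, frames [N, Y]
L: fault, evict Y, frames [N, L]
Y: fault, evict L, frames [N, Y]
X: fault, evict Y, frames [N, X]
L: fault, evict X, frames [N, L]
Y: fault, evict L, frames [N, Y]
Page faults: 13.

13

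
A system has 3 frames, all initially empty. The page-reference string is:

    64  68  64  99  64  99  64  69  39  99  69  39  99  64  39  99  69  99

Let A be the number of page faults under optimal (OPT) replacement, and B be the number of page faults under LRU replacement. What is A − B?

Under OPT: F F . F . . . F F . . . . F . . F . → 7 faults.
Under LRU: F F . F . . . F F F . . . F . . F . → 8 faults.
A − B = 7 − 8 = -1.

-1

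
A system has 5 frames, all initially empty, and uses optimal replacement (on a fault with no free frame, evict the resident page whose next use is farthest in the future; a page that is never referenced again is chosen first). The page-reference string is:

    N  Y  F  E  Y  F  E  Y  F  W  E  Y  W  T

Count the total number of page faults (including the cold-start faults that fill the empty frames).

N → miss, frames (N)
Y → miss, frames (N Y)
F → miss, frames (N Y F)
E → miss, frames (N Y F E)
Y → hit
F → hit
E → hit
Y → hit
F → hit
W → miss, frames (N Y F E W)
E → hit
Y → hit
W → hit
T → miss, evict W, frames (N Y F E T)
Page faults: 6.

6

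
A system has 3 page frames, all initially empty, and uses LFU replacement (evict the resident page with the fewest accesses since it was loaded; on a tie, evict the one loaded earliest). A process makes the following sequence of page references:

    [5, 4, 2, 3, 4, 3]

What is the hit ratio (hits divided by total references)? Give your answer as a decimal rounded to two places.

0.33

5 -> miss, frames [5]
4 -> miss, frames [5, 4]
2 -> miss, frames [5, 4, 2]
3 -> miss, evict 5, frames [4, 2, 3]
4 -> hit
3 -> hit
Hits: 2 of 6 references → 2/6 = 0.3333.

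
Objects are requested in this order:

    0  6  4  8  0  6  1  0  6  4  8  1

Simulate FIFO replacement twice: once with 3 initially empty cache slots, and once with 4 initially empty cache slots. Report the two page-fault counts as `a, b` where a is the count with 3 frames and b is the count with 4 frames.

3 frames: F F F F F F F . . F F . → 9 faults.
4 frames: F F F F . . F F F F F F → 10 faults.
10 > 9: adding a frame increased faults — Belady's anomaly.

9, 10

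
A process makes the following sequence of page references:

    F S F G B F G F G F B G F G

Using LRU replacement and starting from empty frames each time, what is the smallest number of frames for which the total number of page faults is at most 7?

f=1: 14 faults
f=2: 9 faults
f=3: 4 faults
f=4: 4 faults
Smallest f with faults ≤ 7 is 3.

3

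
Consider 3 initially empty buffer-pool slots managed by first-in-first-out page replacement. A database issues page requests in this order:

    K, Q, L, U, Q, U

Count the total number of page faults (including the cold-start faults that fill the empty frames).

4

K → miss, frames [K]
Q → miss, frames [K, Q]
L → miss, frames [K, Q, L]
U → miss, evict K, frames [Q, L, U]
Q → hit
U → hit
Page faults: 4.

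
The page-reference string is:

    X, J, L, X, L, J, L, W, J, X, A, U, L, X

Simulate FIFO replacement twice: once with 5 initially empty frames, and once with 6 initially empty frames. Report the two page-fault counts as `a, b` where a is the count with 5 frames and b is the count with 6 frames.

5 frames: F F F . . . . F . . F F . F → 7 faults.
6 frames: F F F . . . . F . . F F . . → 6 faults.
6 < 7: adding a frame reduced faults, as is typical.

7, 6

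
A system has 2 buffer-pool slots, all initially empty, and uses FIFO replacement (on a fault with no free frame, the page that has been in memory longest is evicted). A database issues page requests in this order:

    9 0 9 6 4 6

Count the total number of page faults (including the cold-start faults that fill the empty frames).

4

9: fault, frames {9}
0: fault, frames {9,0}
9: hit
6: fault, evict 9, frames {0,6}
4: fault, evict 0, frames {6,4}
6: hit
Page faults: 4.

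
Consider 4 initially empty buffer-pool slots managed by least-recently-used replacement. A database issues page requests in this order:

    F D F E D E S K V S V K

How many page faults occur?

F → miss, frames (F)
D → miss, frames (F D)
F → hit
E → miss, frames (D F E)
D → hit
E → hit
S → miss, frames (F D E S)
K → miss, evict F, frames (D E S K)
V → miss, evict D, frames (E S K V)
S → hit
V → hit
K → hit
Page faults: 6.

6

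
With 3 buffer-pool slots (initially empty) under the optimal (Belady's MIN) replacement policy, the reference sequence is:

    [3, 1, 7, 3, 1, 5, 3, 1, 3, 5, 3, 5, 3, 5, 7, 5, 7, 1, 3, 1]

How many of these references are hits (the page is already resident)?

3 -> fault, frames (3)
1 -> fault, frames (3 1)
7 -> fault, frames (3 1 7)
3 -> hit
1 -> hit
5 -> fault, evict 7, frames (3 1 5)
3 -> hit
1 -> hit
3 -> hit
5 -> hit
3 -> hit
5 -> hit
3 -> hit
5 -> hit
7 -> fault, evict 3, frames (1 5 7)
5 -> hit
7 -> hit
1 -> hit
3 -> fault, evict 7, frames (1 5 3)
1 -> hit
Hits: 14.

14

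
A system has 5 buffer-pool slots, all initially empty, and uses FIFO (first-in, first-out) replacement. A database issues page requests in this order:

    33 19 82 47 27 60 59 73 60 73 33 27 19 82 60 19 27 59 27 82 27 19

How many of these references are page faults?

33: miss, frames [33]
19: miss, frames [33, 19]
82: miss, frames [33, 19, 82]
47: miss, frames [33, 19, 82, 47]
27: miss, frames [33, 19, 82, 47, 27]
60: miss, evict 33, frames [19, 82, 47, 27, 60]
59: miss, evict 19, frames [82, 47, 27, 60, 59]
73: miss, evict 82, frames [47, 27, 60, 59, 73]
60: hit
73: hit
33: miss, evict 47, frames [27, 60, 59, 73, 33]
27: hit
19: miss, evict 27, frames [60, 59, 73, 33, 19]
82: miss, evict 60, frames [59, 73, 33, 19, 82]
60: miss, evict 59, frames [73, 33, 19, 82, 60]
19: hit
27: miss, evict 73, frames [33, 19, 82, 60, 27]
59: miss, evict 33, frames [19, 82, 60, 27, 59]
27: hit
82: hit
27: hit
19: hit
Page faults: 14.

14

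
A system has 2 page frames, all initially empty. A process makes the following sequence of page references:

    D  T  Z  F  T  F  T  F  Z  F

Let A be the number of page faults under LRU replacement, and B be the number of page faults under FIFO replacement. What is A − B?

Under LRU: F F F F F . . . F . → 6 faults.
Under FIFO: F F F F F . . . F F → 7 faults.
A − B = 6 − 7 = -1.

-1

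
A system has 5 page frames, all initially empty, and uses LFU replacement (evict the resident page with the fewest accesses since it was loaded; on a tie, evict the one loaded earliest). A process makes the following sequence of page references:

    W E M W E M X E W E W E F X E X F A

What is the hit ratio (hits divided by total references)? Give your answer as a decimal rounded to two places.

W → miss, frames [W]
E → miss, frames [W, E]
M → miss, frames [W, E, M]
W → hit
E → hit
M → hit
X → miss, frames [W, E, M, X]
E → hit
W → hit
E → hit
W → hit
E → hit
F → miss, frames [W, E, M, X, F]
X → hit
E → hit
X → hit
F → hit
A → miss, evict M, frames [W, E, X, F, A]
Hits: 12 of 18 references → 12/18 = 0.6667.

0.67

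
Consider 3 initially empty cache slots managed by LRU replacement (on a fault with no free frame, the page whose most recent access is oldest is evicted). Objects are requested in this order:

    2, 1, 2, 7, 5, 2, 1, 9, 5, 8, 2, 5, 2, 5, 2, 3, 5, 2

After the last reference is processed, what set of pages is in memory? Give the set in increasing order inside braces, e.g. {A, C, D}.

{2, 3, 5}

2 -> miss, frames (2)
1 -> miss, frames (2 1)
2 -> hit
7 -> miss, frames (1 2 7)
5 -> miss, evict 1, frames (2 7 5)
2 -> hit
1 -> miss, evict 7, frames (5 2 1)
9 -> miss, evict 5, frames (2 1 9)
5 -> miss, evict 2, frames (1 9 5)
8 -> miss, evict 1, frames (9 5 8)
2 -> miss, evict 9, frames (5 8 2)
5 -> hit
2 -> hit
5 -> hit
2 -> hit
3 -> miss, evict 8, frames (5 2 3)
5 -> hit
2 -> hit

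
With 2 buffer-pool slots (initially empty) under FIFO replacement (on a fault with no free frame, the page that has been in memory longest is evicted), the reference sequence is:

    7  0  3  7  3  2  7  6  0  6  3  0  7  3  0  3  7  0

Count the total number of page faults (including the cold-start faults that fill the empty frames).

13

7 -> fault, frames [7]
0 -> fault, frames [7, 0]
3 -> fault, evict 7, frames [0, 3]
7 -> fault, evict 0, frames [3, 7]
3 -> hit
2 -> fault, evict 3, frames [7, 2]
7 -> hit
6 -> fault, evict 7, frames [2, 6]
0 -> fault, evict 2, frames [6, 0]
6 -> hit
3 -> fault, evict 6, frames [0, 3]
0 -> hit
7 -> fault, evict 0, frames [3, 7]
3 -> hit
0 -> fault, evict 3, frames [7, 0]
3 -> fault, evict 7, frames [0, 3]
7 -> fault, evict 0, frames [3, 7]
0 -> fault, evict 3, frames [7, 0]
Page faults: 13.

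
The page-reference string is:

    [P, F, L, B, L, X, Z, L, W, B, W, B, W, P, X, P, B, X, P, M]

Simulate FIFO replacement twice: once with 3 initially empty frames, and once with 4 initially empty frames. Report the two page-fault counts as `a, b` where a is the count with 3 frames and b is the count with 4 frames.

3 frames: F F F F . F F F F F . . . F F . . . . F → 12 faults.
4 frames: F F F F . F F . F . . . . F . . F F . F → 11 faults.
11 < 12: adding a frame reduced faults, as is typical.

12, 11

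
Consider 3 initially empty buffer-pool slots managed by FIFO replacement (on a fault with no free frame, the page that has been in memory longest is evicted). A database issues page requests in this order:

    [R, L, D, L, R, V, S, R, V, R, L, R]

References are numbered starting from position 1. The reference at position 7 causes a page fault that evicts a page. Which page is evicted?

L

pos 1: R: miss, frames [R]
pos 2: L: miss, frames [R, L]
pos 3: D: miss, frames [R, L, D]
pos 4: L: hit
pos 5: R: hit
pos 6: V: miss, evict R, frames [L, D, V]
pos 7: S: miss, evict L, frames [D, V, S]
At position 7, page L is evicted.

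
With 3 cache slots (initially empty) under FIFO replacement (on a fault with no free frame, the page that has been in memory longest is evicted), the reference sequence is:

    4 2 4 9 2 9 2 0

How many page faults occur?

4: fault, frames [4]
2: fault, frames [4, 2]
4: hit
9: fault, frames [4, 2, 9]
2: hit
9: hit
2: hit
0: fault, evict 4, frames [2, 9, 0]
Page faults: 4.

4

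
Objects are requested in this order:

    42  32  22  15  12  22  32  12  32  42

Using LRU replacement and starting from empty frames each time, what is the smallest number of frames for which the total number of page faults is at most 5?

f=1: 10 faults
f=2: 9 faults
f=3: 7 faults
f=4: 6 faults
f=5: 5 faults
Smallest f with faults ≤ 5 is 5.

5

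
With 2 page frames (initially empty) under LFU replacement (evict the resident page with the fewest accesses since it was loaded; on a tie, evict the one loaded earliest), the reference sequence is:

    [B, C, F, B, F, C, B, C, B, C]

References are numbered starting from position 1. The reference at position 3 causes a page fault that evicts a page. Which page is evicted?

B

pos 1: B -> miss, frames {B}
pos 2: C -> miss, frames {B,C}
pos 3: F -> miss, evict B, frames {C,F}
At position 3, page B is evicted.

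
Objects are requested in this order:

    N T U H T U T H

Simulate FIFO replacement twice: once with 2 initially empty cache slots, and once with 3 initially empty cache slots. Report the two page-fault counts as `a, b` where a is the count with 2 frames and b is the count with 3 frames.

7, 4

2 frames: F F F F F F . F → 7 faults.
3 frames: F F F F . . . . → 4 faults.
4 < 7: adding a frame reduced faults, as is typical.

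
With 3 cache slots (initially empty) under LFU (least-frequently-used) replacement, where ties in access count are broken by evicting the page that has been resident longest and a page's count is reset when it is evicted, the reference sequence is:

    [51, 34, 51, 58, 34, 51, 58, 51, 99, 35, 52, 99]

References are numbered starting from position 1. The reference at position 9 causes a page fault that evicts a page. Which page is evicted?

pos 1: 51 -> fault, frames [51]
pos 2: 34 -> fault, frames [51, 34]
pos 3: 51 -> hit
pos 4: 58 -> fault, frames [51, 34, 58]
pos 5: 34 -> hit
pos 6: 51 -> hit
pos 7: 58 -> hit
pos 8: 51 -> hit
pos 9: 99 -> fault, evict 34, frames [51, 58, 99]
At position 9, page 34 is evicted.

34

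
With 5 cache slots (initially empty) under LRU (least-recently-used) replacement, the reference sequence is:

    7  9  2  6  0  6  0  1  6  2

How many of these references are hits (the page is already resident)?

4

7 -> fault, frames [7]
9 -> fault, frames [7, 9]
2 -> fault, frames [7, 9, 2]
6 -> fault, frames [7, 9, 2, 6]
0 -> fault, frames [7, 9, 2, 6, 0]
6 -> hit
0 -> hit
1 -> fault, evict 7, frames [9, 2, 6, 0, 1]
6 -> hit
2 -> hit
Hits: 4.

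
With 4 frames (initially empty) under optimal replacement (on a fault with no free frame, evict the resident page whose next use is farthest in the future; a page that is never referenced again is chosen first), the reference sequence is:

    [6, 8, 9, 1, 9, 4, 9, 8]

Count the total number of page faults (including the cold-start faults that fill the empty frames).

6: miss, frames [6]
8: miss, frames [6, 8]
9: miss, frames [6, 8, 9]
1: miss, frames [6, 8, 9, 1]
9: hit
4: miss, evict 1, frames [6, 8, 9, 4]
9: hit
8: hit
Page faults: 5.

5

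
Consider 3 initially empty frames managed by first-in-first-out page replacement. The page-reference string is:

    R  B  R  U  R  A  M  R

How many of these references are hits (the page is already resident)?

R → miss, frames [R]
B → miss, frames [R, B]
R → hit
U → miss, frames [R, B, U]
R → hit
A → miss, evict R, frames [B, U, A]
M → miss, evict B, frames [U, A, M]
R → miss, evict U, frames [A, M, R]
Hits: 2.

2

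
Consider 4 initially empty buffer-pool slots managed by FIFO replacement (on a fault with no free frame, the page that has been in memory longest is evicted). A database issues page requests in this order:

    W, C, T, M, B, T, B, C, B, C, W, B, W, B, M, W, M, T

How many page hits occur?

12

W → fault, frames (W)
C → fault, frames (W C)
T → fault, frames (W C T)
M → fault, frames (W C T M)
B → fault, evict W, frames (C T M B)
T → hit
B → hit
C → hit
B → hit
C → hit
W → fault, evict C, frames (T M B W)
B → hit
W → hit
B → hit
M → hit
W → hit
M → hit
T → hit
Hits: 12.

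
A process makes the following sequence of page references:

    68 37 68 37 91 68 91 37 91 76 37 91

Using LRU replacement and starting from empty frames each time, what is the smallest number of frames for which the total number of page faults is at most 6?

f=1: 12 faults
f=2: 8 faults
f=3: 4 faults
f=4: 4 faults
Smallest f with faults ≤ 6 is 3.

3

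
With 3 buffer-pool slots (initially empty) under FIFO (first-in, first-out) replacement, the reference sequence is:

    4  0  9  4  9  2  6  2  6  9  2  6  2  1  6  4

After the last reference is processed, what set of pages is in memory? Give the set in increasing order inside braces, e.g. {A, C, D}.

4 -> miss, frames (4)
0 -> miss, frames (4 0)
9 -> miss, frames (4 0 9)
4 -> hit
9 -> hit
2 -> miss, evict 4, frames (0 9 2)
6 -> miss, evict 0, frames (9 2 6)
2 -> hit
6 -> hit
9 -> hit
2 -> hit
6 -> hit
2 -> hit
1 -> miss, evict 9, frames (2 6 1)
6 -> hit
4 -> miss, evict 2, frames (6 1 4)

{1, 4, 6}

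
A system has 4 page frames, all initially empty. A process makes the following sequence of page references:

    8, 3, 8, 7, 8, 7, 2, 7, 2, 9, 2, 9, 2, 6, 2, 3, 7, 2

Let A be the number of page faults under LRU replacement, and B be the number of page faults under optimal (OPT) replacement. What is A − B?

2

Under LRU: F F . F . . F . . F . . . F . F F . → 8 faults.
Under OPT: F F . F . . F . . F . . . F . . . . → 6 faults.
A − B = 8 − 6 = 2.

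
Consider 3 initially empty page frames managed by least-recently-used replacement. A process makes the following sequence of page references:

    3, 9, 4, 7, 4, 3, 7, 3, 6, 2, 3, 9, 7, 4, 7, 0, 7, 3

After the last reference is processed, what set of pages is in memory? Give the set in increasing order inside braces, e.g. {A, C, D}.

{0, 3, 7}

3 → fault, frames {3}
9 → fault, frames {3,9}
4 → fault, frames {3,9,4}
7 → fault, evict 3, frames {9,4,7}
4 → hit
3 → fault, evict 9, frames {7,4,3}
7 → hit
3 → hit
6 → fault, evict 4, frames {7,3,6}
2 → fault, evict 7, frames {3,6,2}
3 → hit
9 → fault, evict 6, frames {2,3,9}
7 → fault, evict 2, frames {3,9,7}
4 → fault, evict 3, frames {9,7,4}
7 → hit
0 → fault, evict 9, frames {4,7,0}
7 → hit
3 → fault, evict 4, frames {0,7,3}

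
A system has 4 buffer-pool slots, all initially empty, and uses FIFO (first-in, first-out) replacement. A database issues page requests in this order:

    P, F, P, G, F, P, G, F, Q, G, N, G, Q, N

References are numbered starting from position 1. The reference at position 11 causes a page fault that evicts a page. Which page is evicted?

pos 1: P → miss, frames {P}
pos 2: F → miss, frames {P,F}
pos 3: P → hit
pos 4: G → miss, frames {P,F,G}
pos 5: F → hit
pos 6: P → hit
pos 7: G → hit
pos 8: F → hit
pos 9: Q → miss, frames {P,F,G,Q}
pos 10: G → hit
pos 11: N → miss, evict P, frames {F,G,Q,N}
At position 11, page P is evicted.

P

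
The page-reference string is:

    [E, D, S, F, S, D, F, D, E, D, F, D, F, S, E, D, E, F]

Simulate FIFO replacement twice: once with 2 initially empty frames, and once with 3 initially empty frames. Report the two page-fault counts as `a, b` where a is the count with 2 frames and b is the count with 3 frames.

2 frames: F F F F . F . . F . F F . F F F . F → 12 faults.
3 frames: F F F F . . . . F F . . . F . . . F → 8 faults.
8 < 12: adding a frame reduced faults, as is typical.

12, 8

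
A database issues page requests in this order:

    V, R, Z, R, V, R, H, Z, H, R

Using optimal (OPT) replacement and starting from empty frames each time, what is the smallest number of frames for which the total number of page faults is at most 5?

f=1: 10 faults
f=2: 7 faults
f=3: 4 faults
f=4: 4 faults
Smallest f with faults ≤ 5 is 3.

3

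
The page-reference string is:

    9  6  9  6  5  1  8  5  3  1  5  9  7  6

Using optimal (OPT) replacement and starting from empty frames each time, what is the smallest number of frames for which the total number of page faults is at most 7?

f=1: 14 faults
f=2: 10 faults
f=3: 9 faults
f=4: 8 faults
f=5: 7 faults
f=6: 7 faults
f=7: 7 faults
Smallest f with faults ≤ 7 is 5.

5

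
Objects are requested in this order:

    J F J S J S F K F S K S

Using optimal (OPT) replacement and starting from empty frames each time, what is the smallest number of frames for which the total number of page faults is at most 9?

f=1: 12 faults
f=2: 6 faults
f=3: 4 faults
f=4: 4 faults
Smallest f with faults ≤ 9 is 2.

2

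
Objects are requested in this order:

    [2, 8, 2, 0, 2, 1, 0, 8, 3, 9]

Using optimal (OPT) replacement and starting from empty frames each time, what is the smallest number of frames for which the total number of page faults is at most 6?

3

f=1: 10 faults
f=2: 7 faults
f=3: 6 faults
f=4: 6 faults
f=5: 6 faults
f=6: 6 faults
Smallest f with faults ≤ 6 is 3.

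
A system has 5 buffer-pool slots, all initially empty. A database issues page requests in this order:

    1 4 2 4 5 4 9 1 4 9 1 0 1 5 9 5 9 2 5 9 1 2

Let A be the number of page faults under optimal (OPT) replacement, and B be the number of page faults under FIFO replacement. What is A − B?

-1

Under OPT: F F F . F . F . . . . F . . . . . . . . . . → 6 faults.
Under FIFO: F F F . F . F . . . . F F . . . . . . . . . → 7 faults.
A − B = 6 − 7 = -1.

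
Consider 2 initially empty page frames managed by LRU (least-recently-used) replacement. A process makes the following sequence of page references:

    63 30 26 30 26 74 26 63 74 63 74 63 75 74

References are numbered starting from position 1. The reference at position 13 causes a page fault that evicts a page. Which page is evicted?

74

pos 1: 63 → fault, frames (63)
pos 2: 30 → fault, frames (63 30)
pos 3: 26 → fault, evict 63, frames (30 26)
pos 4: 30 → hit
pos 5: 26 → hit
pos 6: 74 → fault, evict 30, frames (26 74)
pos 7: 26 → hit
pos 8: 63 → fault, evict 74, frames (26 63)
pos 9: 74 → fault, evict 26, frames (63 74)
pos 10: 63 → hit
pos 11: 74 → hit
pos 12: 63 → hit
pos 13: 75 → fault, evict 74, frames (63 75)
At position 13, page 74 is evicted.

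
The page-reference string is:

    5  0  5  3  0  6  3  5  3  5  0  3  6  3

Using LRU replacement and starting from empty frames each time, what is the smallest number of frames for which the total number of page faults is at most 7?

f=1: 14 faults
f=2: 10 faults
f=3: 7 faults
f=4: 4 faults
Smallest f with faults ≤ 7 is 3.

3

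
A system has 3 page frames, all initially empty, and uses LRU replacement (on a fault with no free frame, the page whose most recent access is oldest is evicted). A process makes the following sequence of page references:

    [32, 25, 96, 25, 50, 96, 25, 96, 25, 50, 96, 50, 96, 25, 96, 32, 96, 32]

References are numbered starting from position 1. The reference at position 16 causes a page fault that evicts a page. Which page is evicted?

50

pos 1: 32 → miss, frames (32)
pos 2: 25 → miss, frames (32 25)
pos 3: 96 → miss, frames (32 25 96)
pos 4: 25 → hit
pos 5: 50 → miss, evict 32, frames (96 25 50)
pos 6: 96 → hit
pos 7: 25 → hit
pos 8: 96 → hit
pos 9: 25 → hit
pos 10: 50 → hit
pos 11: 96 → hit
pos 12: 50 → hit
pos 13: 96 → hit
pos 14: 25 → hit
pos 15: 96 → hit
pos 16: 32 → miss, evict 50, frames (25 96 32)
At position 16, page 50 is evicted.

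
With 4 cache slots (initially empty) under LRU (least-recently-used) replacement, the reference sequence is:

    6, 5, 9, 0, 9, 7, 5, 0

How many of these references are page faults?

6 → miss, frames [6]
5 → miss, frames [6, 5]
9 → miss, frames [6, 5, 9]
0 → miss, frames [6, 5, 9, 0]
9 → hit
7 → miss, evict 6, frames [5, 0, 9, 7]
5 → hit
0 → hit
Page faults: 5.

5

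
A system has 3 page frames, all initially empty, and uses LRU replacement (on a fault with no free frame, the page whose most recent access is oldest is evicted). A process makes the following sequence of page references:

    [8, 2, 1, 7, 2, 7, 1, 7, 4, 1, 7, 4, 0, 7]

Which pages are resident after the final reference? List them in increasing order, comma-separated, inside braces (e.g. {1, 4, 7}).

{0, 4, 7}

8 -> miss, frames (8)
2 -> miss, frames (8 2)
1 -> miss, frames (8 2 1)
7 -> miss, evict 8, frames (2 1 7)
2 -> hit
7 -> hit
1 -> hit
7 -> hit
4 -> miss, evict 2, frames (1 7 4)
1 -> hit
7 -> hit
4 -> hit
0 -> miss, evict 1, frames (7 4 0)
7 -> hit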